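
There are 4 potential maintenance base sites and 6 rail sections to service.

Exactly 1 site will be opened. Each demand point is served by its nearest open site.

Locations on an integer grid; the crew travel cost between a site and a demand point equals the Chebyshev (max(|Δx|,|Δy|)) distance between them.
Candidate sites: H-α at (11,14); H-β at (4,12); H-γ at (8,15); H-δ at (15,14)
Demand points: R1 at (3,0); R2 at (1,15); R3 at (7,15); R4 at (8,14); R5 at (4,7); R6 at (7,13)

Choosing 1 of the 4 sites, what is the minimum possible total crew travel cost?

30

Open {H-β}.
  R1→H-β 12, R2→H-β 3, R3→H-β 3, R4→H-β 4, R5→H-β 5, R6→H-β 3  ⇒ total 30.
Compare {H-γ}: total 34.
Compare {H-α}: total 42.
No size-1 selection does better; minimum is 30.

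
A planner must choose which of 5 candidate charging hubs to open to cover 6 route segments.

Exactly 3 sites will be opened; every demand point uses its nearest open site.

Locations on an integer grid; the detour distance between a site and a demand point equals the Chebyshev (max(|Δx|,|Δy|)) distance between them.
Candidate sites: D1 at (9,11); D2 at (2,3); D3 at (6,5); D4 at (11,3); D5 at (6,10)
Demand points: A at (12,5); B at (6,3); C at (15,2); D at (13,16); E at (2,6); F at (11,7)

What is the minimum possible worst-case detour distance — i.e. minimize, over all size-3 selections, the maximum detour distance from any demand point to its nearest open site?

5

Open {D1, D2, D4}.
  Farthest demand point is D at detour distance 5 (to D1); all others are ≤ 5.
With {D1, D3, D4} the worst case is 5.
With {D1, D4, D5} the worst case is 5.
No size-3 selection achieves below 5.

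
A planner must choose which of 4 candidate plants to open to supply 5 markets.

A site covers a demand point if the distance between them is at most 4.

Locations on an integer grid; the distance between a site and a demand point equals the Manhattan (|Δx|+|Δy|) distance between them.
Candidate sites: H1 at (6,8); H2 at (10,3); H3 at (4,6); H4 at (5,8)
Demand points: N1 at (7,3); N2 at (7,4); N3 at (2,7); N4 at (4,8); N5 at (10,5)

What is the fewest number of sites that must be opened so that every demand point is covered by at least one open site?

2

Coverage sets (demand points within 4 of each site):
  H1: {N4}
  H2: {N1, N2, N5}
  H3: {N3, N4}
  H4: {N3, N4}
No single site covers all 5 demand points.
But {H2, H3} covers everything, so the minimum is 2.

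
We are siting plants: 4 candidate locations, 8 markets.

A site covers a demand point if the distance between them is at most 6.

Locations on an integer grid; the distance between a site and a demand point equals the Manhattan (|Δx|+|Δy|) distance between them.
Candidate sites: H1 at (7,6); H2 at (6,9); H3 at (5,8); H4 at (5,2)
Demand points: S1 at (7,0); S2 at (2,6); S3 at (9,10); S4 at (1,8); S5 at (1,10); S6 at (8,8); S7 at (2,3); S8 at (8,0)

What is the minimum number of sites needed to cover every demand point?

2

Coverage sets (demand points within 6 of each site):
  H1: {S1, S2, S3, S6}
  H2: {S3, S4, S5, S6}
  H3: {S2, S3, S4, S5, S6}
  H4: {S1, S7, S8}
No single site covers all 8 demand points.
But {H3, H4} covers everything, so the minimum is 2.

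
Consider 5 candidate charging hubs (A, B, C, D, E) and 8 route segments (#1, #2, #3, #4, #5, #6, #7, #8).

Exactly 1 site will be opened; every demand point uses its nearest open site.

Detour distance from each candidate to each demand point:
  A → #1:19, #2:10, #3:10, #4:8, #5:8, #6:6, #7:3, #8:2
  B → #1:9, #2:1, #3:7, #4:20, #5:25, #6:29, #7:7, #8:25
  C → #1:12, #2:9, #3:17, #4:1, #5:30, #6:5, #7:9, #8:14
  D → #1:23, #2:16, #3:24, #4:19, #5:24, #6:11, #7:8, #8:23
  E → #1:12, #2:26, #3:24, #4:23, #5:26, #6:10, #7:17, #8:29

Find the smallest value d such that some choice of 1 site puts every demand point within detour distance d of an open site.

Open {A}.
  Farthest demand point is #1 at detour distance 19 (to A); all others are ≤ 19.
With {D} the worst case is 24.
With {B} the worst case is 29.
No size-1 selection achieves below 19.

19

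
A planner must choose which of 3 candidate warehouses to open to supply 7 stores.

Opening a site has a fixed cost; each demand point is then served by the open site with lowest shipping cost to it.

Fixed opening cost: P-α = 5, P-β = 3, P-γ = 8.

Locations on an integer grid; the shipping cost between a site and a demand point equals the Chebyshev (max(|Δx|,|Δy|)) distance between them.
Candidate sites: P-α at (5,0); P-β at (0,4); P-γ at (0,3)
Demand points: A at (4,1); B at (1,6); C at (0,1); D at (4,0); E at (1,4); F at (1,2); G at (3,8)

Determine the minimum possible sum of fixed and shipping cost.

22

Open {P-α, P-β}: assign each demand point to its cheapest open site.
  A→P-α 1, B→P-β 2, C→P-β 3, D→P-α 1, E→P-β 1, F→P-β 2, G→P-β 4
  shipping cost 14, fixed 8 → total 22.
Compare {P-β}: shipping cost 20 + fixed 3 = 23.
Compare {P-α, P-γ}: shipping cost 14 + fixed 13 = 27.
Compare {P-γ}: shipping cost 20 + fixed 8 = 28.
All other subsets cost ≥ 23. Minimum total cost: 22.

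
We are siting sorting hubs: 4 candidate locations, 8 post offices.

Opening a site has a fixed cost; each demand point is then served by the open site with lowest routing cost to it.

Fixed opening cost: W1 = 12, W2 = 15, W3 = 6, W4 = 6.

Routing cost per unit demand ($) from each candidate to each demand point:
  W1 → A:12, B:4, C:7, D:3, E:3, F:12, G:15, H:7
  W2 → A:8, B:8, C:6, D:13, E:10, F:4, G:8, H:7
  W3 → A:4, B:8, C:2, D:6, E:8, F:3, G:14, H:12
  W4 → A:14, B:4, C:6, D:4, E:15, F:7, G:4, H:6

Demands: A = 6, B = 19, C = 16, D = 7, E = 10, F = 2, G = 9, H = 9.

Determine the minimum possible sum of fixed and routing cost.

Open {W1, W3, W4}: assign each demand point to its cheapest open site.
  A→W3 6×4=24, B→W1 19×4=76, C→W3 16×2=32, D→W1 7×3=21, E→W1 10×3=30, F→W3 2×3=6, G→W4 9×4=36, H→W4 9×6=54
  routing cost 279, fixed 24 → total 303.
Compare {W1, W2, W3, W4}: routing cost 279 + fixed 39 = 318.
Compare {W3, W4}: routing cost 336 + fixed 12 = 348.
Compare {W1, W2, W3}: routing cost 324 + fixed 33 = 357.
All other subsets cost ≥ 318. Minimum total cost: 303.

303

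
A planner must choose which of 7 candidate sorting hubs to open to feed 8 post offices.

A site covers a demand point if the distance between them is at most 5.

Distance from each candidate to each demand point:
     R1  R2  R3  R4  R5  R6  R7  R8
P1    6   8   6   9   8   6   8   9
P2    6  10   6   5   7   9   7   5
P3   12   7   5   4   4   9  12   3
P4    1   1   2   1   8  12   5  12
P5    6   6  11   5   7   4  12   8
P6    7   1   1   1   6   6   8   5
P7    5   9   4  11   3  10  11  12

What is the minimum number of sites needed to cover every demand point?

3

Coverage sets (demand points within 5 of each site):
  P1: {}
  P2: {R4, R8}
  P3: {R3, R4, R5, R8}
  P4: {R1, R2, R3, R4, R7}
  P5: {R4, R6}
  P6: {R2, R3, R4, R8}
  P7: {R1, R3, R5}
No 2 sites suffice: every size-2 union leaves at least one demand point uncovered.
But {P3, P4, P5} covers everything, so the minimum is 3.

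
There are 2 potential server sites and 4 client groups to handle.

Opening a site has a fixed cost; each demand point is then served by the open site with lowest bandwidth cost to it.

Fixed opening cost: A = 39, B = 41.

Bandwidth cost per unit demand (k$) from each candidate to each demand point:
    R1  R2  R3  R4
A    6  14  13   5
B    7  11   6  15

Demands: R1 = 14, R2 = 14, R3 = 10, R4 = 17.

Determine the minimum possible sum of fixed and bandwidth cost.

Open {A, B}: assign each demand point to its cheapest open site.
  R1→A 14×6=84, R2→B 14×11=154, R3→B 10×6=60, R4→A 17×5=85
  bandwidth cost 383, fixed 80 → total 463.
Compare {A}: bandwidth cost 495 + fixed 39 = 534.
Compare {B}: bandwidth cost 567 + fixed 41 = 608.

463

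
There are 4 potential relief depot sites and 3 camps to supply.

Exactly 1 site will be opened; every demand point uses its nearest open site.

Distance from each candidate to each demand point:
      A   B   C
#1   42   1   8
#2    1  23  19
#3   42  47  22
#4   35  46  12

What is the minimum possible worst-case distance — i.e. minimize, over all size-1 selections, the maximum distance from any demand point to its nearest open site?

Open {#2}.
  Farthest demand point is B at distance 23 (to #2); all others are ≤ 23.
With {#1} the worst case is 42.
With {#4} the worst case is 46.
No size-1 selection achieves below 23.

23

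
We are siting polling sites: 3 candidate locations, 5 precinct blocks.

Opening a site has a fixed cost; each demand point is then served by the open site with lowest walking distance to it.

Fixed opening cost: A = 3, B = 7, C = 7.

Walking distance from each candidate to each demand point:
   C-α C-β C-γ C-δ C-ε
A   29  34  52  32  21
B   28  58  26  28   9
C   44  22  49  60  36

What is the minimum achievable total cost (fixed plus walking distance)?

127

Open {B, C}: assign each demand point to its cheapest open site.
  C-α→B 28, C-β→C 22, C-γ→B 26, C-δ→B 28, C-ε→B 9
  walking distance 113, fixed 14 → total 127.
Compare {A, B, C}: walking distance 113 + fixed 17 = 130.
Compare {A, B}: walking distance 125 + fixed 10 = 135.
Compare {B}: walking distance 149 + fixed 7 = 156.
All other subsets cost ≥ 130. Minimum total cost: 127.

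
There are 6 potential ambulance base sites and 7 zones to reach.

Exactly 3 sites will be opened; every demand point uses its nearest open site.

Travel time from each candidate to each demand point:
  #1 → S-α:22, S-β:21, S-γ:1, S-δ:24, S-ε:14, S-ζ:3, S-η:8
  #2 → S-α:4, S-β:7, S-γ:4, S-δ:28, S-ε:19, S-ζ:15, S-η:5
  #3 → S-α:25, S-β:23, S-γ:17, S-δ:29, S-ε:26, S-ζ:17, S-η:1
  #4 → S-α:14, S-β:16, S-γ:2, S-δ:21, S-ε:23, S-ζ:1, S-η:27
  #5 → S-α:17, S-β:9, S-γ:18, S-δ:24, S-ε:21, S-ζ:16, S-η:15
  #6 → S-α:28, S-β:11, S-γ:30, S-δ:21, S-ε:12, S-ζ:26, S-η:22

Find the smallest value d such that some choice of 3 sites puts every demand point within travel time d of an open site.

Open {#1, #2, #4}.
  Farthest demand point is S-δ at travel time 21 (to #4); all others are ≤ 21.
With {#1, #2, #6} the worst case is 21.
With {#1, #3, #4} the worst case is 21.
No size-3 selection achieves below 21.

21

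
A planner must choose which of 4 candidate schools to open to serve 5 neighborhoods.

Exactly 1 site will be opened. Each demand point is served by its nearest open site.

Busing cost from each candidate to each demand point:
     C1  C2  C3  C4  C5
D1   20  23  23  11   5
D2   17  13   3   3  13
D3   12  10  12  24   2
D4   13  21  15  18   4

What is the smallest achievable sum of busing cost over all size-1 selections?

49

Open {D2}.
  C1→D2 17, C2→D2 13, C3→D2 3, C4→D2 3, C5→D2 13  ⇒ total 49.
Compare {D3}: total 60.
Compare {D4}: total 71.
No size-1 selection does better; minimum is 49.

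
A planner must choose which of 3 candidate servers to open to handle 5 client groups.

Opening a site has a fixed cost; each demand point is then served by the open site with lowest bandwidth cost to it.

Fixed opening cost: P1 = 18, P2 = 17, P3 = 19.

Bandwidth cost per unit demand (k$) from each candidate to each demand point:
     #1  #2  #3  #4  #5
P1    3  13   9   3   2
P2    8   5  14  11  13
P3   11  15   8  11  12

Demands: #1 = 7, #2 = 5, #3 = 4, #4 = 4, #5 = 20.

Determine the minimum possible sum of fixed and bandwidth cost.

Open {P1, P2}: assign each demand point to its cheapest open site.
  #1→P1 7×3=21, #2→P2 5×5=25, #3→P1 4×9=36, #4→P1 4×3=12, #5→P1 20×2=40
  bandwidth cost 134, fixed 35 → total 169.
Compare {P1, P2, P3}: bandwidth cost 130 + fixed 54 = 184.
Compare {P1}: bandwidth cost 174 + fixed 18 = 192.
Compare {P1, P3}: bandwidth cost 170 + fixed 37 = 207.
All other subsets cost ≥ 184. Minimum total cost: 169.

169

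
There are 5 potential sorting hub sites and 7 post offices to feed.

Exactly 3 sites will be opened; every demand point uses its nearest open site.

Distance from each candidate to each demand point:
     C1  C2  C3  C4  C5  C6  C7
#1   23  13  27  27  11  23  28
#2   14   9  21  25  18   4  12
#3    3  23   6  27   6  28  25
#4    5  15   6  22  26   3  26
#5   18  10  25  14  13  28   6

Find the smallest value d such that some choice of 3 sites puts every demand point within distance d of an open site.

Open {#1, #4, #5}.
  Farthest demand point is C4 at distance 14 (to #5); all others are ≤ 14.
With {#2, #3, #5} the worst case is 14.
With {#2, #4, #5} the worst case is 14.
No size-3 selection achieves below 14.

14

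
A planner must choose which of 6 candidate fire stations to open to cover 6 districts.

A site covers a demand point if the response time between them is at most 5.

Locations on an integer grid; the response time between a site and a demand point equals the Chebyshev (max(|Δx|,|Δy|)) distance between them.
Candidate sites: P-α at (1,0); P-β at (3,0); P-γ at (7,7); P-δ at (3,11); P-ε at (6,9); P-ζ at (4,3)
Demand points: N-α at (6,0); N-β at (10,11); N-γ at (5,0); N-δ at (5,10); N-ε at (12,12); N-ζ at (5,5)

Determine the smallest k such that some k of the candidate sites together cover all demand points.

Coverage sets (demand points within 5 of each site):
  P-α: {N-α, N-γ, N-ζ}
  P-β: {N-α, N-γ, N-ζ}
  P-γ: {N-β, N-δ, N-ε, N-ζ}
  P-δ: {N-δ}
  P-ε: {N-β, N-δ, N-ζ}
  P-ζ: {N-α, N-γ, N-ζ}
No single site covers all 6 demand points.
But {P-α, P-γ} covers everything, so the minimum is 2.

2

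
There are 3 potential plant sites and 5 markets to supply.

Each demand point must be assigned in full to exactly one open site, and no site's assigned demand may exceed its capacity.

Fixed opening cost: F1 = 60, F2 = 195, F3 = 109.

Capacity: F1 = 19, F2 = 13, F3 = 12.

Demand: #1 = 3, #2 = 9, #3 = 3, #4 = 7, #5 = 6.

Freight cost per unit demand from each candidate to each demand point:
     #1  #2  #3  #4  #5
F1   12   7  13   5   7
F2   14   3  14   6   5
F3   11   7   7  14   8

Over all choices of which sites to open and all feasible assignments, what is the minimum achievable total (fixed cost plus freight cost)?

Open {F1, F3}; cheapest assignment that respects the capacities:
  F1 (cap 19, load 16): #1, #4, #5 — cost 3×12 + 7×5 + 6×7 = 113
  F3 (cap 12, load 12): #2, #3 — cost 9×7 + 3×7 = 84
  Shipping 197, fixed 169 → total 366.
  Any other capacity-feasible assignment to {F1, F3} ships for at least 197.
Compare {F1, F2}: its best feasible assignment gives total 434.
Compare {F1, F2, F3}: its best feasible assignment gives total 522.
Every other set of open sites that can feasibly serve all demand totals ≥ 434 even under its best assignment. Minimum: 366.

366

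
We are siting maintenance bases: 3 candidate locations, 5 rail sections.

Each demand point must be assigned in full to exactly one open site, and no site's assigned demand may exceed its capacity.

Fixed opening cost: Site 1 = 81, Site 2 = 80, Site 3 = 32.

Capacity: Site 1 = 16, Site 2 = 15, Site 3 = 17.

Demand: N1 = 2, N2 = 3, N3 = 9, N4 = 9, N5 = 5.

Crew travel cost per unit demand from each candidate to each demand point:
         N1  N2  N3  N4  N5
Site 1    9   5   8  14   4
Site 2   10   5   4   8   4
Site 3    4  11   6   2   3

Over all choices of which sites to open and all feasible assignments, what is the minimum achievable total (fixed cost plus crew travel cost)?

204

Open {Site 2, Site 3}; cheapest assignment that respects the capacities:
  Site 2 (cap 15, load 12): N2, N3 — cost 3×5 + 9×4 = 51
  Site 3 (cap 17, load 16): N1, N4, N5 — cost 2×4 + 9×2 + 5×3 = 41
  Shipping 92, fixed 112 → total 204.
  Any other capacity-feasible assignment to {Site 2, Site 3} ships for at least 92.
Compare {Site 1, Site 3}: its best feasible assignment gives total 241.
Compare {Site 1, Site 2, Site 3}: its best feasible assignment gives total 285.
Every other set of open sites that can feasibly serve all demand totals ≥ 241 even under its best assignment. Minimum: 204.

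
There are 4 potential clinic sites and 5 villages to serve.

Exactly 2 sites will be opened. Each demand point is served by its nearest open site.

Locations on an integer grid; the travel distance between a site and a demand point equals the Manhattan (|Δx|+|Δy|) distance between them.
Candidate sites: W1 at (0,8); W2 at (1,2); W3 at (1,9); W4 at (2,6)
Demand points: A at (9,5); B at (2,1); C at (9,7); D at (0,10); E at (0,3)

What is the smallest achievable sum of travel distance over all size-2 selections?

26

Open {W2, W4}.
  A→W4 8, B→W2 2, C→W4 8, D→W4 6, E→W2 2  ⇒ total 26.
Compare {W1, W2}: total 27.
Compare {W2, W3}: total 27.
No size-2 selection does better; minimum is 26.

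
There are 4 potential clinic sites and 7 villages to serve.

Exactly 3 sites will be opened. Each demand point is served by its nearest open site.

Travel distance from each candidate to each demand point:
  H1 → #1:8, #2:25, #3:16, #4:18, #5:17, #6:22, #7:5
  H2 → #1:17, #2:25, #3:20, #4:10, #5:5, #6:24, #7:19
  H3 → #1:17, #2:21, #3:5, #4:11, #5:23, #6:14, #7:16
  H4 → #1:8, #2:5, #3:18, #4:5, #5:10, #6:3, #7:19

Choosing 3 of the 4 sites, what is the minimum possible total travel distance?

41

Open {H1, H3, H4}.
  #1→H1 8, #2→H4 5, #3→H3 5, #4→H4 5, #5→H4 10, #6→H4 3, #7→H1 5  ⇒ total 41.
Compare {H1, H2, H4}: total 47.
Compare {H2, H3, H4}: total 47.
No size-3 selection does better; minimum is 41.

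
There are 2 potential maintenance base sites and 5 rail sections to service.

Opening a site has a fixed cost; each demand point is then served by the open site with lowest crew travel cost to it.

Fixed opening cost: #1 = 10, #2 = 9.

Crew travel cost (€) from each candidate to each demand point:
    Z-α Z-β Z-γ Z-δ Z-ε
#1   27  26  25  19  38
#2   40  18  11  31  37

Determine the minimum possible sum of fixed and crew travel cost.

Open {#1, #2}: assign each demand point to its cheapest open site.
  Z-α→#1 27, Z-β→#2 18, Z-γ→#2 11, Z-δ→#1 19, Z-ε→#2 37
  crew travel cost 112, fixed 19 → total 131.
Compare {#1}: crew travel cost 135 + fixed 10 = 145.
Compare {#2}: crew travel cost 137 + fixed 9 = 146.

131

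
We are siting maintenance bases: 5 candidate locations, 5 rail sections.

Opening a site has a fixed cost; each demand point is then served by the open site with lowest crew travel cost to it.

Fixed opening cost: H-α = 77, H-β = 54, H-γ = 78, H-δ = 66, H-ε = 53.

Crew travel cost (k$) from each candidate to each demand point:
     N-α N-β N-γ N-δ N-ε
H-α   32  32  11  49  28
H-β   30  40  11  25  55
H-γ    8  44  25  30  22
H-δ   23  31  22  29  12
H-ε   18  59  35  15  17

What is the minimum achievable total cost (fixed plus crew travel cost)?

183

Open {H-δ}: assign each demand point to its cheapest open site.
  N-α→H-δ 23, N-β→H-δ 31, N-γ→H-δ 22, N-δ→H-δ 29, N-ε→H-δ 12
  crew travel cost 117, fixed 66 → total 183.
Compare {H-ε}: crew travel cost 144 + fixed 53 = 197.
Compare {H-γ}: crew travel cost 129 + fixed 78 = 207.
Compare {H-β, H-ε}: crew travel cost 101 + fixed 107 = 208.
All other subsets cost ≥ 197. Minimum total cost: 183.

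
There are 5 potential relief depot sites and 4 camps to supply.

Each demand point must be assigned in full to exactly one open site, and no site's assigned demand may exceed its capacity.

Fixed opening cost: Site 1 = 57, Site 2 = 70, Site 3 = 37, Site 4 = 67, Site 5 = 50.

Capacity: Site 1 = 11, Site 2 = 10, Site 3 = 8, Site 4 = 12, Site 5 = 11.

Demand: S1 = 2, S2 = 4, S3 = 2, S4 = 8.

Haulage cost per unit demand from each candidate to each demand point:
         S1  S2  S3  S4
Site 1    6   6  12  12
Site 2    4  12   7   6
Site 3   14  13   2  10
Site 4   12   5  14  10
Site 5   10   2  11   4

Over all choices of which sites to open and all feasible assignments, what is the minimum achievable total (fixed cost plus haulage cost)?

Open {Site 3, Site 5}; cheapest assignment that respects the capacities:
  Site 3 (cap 8, load 6): S2, S3 — cost 4×13 + 2×2 = 56
  Site 5 (cap 11, load 10): S1, S4 — cost 2×10 + 8×4 = 52
  Shipping 108, fixed 87 → total 195.
  Any other capacity-feasible assignment to {Site 3, Site 5} ships for at least 108.
Compare {Site 1, Site 5}: its best feasible assignment gives total 197.
Compare {Site 2, Site 5}: its best feasible assignment gives total 206.
Every other set of open sites that can feasibly serve all demand totals ≥ 197 even under its best assignment. Minimum: 195.

195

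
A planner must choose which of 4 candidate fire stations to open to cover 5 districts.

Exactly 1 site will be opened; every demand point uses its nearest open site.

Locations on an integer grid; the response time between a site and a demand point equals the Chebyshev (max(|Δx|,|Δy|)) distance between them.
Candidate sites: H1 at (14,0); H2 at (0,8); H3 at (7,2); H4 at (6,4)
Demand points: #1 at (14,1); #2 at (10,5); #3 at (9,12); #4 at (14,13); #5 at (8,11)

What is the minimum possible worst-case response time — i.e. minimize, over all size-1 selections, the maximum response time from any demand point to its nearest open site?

9

Open {H4}.
  Farthest demand point is #4 at response time 9 (to H4); all others are ≤ 9.
With {H3} the worst case is 11.
With {H1} the worst case is 13.
No size-1 selection achieves below 9.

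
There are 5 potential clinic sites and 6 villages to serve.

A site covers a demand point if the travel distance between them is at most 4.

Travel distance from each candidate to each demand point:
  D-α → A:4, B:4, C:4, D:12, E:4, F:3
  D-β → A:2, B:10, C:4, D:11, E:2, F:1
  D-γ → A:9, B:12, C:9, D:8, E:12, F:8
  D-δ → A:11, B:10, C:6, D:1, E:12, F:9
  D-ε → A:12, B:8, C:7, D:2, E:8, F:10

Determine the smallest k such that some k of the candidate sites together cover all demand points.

Coverage sets (demand points within 4 of each site):
  D-α: {A, B, C, E, F}
  D-β: {A, C, E, F}
  D-γ: {}
  D-δ: {D}
  D-ε: {D}
No single site covers all 6 demand points.
But {D-α, D-δ} covers everything, so the minimum is 2.

2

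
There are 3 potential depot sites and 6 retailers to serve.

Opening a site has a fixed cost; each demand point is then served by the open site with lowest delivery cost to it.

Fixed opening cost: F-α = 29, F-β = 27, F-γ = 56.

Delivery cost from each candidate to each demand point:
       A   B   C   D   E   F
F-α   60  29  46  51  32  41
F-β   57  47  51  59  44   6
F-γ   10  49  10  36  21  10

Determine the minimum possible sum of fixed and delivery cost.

Open {F-γ}: assign each demand point to its cheapest open site.
  A→F-γ 10, B→F-γ 49, C→F-γ 10, D→F-γ 36, E→F-γ 21, F→F-γ 10
  delivery cost 136, fixed 56 → total 192.
Compare {F-α, F-γ}: delivery cost 116 + fixed 85 = 201.
Compare {F-β, F-γ}: delivery cost 130 + fixed 83 = 213.
Compare {F-α, F-β, F-γ}: delivery cost 112 + fixed 112 = 224.
All other subsets cost ≥ 201. Minimum total cost: 192.

192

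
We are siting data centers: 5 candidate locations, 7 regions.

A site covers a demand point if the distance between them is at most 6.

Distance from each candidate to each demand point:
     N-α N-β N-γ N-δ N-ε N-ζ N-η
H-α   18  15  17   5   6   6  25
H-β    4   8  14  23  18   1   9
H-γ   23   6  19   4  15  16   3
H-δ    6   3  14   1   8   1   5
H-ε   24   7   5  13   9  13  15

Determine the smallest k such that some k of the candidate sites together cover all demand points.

Coverage sets (demand points within 6 of each site):
  H-α: {N-δ, N-ε, N-ζ}
  H-β: {N-α, N-ζ}
  H-γ: {N-β, N-δ, N-η}
  H-δ: {N-α, N-β, N-δ, N-ζ, N-η}
  H-ε: {N-γ}
No 2 sites suffice: every size-2 union leaves at least one demand point uncovered.
But {H-α, H-δ, H-ε} covers everything, so the minimum is 3.

3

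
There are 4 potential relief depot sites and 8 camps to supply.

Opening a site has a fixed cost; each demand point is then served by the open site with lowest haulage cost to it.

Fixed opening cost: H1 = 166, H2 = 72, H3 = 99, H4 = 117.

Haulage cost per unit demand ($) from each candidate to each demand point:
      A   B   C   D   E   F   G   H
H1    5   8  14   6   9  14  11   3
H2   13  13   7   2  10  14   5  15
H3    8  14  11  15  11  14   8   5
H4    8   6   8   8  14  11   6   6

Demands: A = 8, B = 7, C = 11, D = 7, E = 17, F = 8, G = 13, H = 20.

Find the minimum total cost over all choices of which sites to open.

815

Open {H1, H2}: assign each demand point to its cheapest open site.
  A→H1 8×5=40, B→H1 7×8=56, C→H2 11×7=77, D→H2 7×2=14, E→H1 17×9=153, F→H1 8×14=112, G→H2 13×5=65, H→H1 20×3=60
  haulage cost 577, fixed 238 → total 815.
Compare {H2, H4}: haulage cost 640 + fixed 189 = 829.
Compare {H2, H3}: haulage cost 693 + fixed 171 = 864.
Compare {H1, H4}: haulage cost 591 + fixed 283 = 874.
All other subsets cost ≥ 829. Minimum total cost: 815.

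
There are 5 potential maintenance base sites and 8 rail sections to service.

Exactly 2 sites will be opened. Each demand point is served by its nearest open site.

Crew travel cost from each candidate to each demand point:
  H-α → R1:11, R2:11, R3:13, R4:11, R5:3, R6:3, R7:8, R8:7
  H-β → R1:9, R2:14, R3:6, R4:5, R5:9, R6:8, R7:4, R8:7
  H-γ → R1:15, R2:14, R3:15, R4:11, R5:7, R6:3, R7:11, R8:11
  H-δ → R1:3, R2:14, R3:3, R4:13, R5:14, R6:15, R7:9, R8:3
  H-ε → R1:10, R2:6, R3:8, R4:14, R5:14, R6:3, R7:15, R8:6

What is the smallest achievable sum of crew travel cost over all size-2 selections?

Open {H-α, H-δ}.
  R1→H-δ 3, R2→H-α 11, R3→H-δ 3, R4→H-α 11, R5→H-α 3, R6→H-α 3, R7→H-α 8, R8→H-δ 3  ⇒ total 45.
Compare {H-α, H-β}: total 48.
Compare {H-β, H-ε}: total 48.
No size-2 selection does better; minimum is 45.

45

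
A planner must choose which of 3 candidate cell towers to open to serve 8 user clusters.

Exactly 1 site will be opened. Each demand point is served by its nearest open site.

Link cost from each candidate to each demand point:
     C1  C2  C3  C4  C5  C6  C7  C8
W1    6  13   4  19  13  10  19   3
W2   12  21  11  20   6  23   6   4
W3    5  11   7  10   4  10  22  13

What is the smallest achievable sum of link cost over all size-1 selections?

Open {W3}.
  C1→W3 5, C2→W3 11, C3→W3 7, C4→W3 10, C5→W3 4, C6→W3 10, C7→W3 22, C8→W3 13  ⇒ total 82.
Compare {W1}: total 87.
Compare {W2}: total 103.

82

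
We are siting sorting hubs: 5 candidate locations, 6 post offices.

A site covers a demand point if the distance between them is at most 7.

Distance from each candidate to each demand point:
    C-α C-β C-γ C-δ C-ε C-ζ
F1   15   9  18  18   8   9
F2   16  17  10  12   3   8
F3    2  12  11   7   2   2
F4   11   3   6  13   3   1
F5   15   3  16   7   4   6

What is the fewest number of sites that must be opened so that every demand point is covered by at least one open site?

2

Coverage sets (demand points within 7 of each site):
  F1: {}
  F2: {C-ε}
  F3: {C-α, C-δ, C-ε, C-ζ}
  F4: {C-β, C-γ, C-ε, C-ζ}
  F5: {C-β, C-δ, C-ε, C-ζ}
No single site covers all 6 demand points.
But {F3, F4} covers everything, so the minimum is 2.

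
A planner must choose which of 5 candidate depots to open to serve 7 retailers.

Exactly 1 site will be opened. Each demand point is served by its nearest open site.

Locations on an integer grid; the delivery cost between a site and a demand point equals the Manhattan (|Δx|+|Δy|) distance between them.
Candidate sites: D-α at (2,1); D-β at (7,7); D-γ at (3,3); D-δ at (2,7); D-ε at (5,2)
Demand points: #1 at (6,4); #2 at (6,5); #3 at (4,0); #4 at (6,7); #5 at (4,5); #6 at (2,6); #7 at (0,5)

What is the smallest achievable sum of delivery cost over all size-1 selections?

Open {D-γ}.
  #1→D-γ 4, #2→D-γ 5, #3→D-γ 4, #4→D-γ 7, #5→D-γ 3, #6→D-γ 4, #7→D-γ 5  ⇒ total 32.
Compare {D-δ}: total 35.
Compare {D-ε}: total 35.
No size-1 selection does better; minimum is 32.

32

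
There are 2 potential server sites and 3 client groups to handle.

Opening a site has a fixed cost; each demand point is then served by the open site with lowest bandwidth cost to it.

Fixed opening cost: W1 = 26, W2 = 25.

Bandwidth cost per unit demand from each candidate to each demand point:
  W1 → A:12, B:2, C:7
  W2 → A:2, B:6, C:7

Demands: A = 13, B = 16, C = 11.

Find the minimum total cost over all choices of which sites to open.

Open {W1, W2}: assign each demand point to its cheapest open site.
  A→W2 13×2=26, B→W1 16×2=32, C→W1 11×7=77
  bandwidth cost 135, fixed 51 → total 186.
Compare {W2}: bandwidth cost 199 + fixed 25 = 224.
Compare {W1}: bandwidth cost 265 + fixed 26 = 291.

186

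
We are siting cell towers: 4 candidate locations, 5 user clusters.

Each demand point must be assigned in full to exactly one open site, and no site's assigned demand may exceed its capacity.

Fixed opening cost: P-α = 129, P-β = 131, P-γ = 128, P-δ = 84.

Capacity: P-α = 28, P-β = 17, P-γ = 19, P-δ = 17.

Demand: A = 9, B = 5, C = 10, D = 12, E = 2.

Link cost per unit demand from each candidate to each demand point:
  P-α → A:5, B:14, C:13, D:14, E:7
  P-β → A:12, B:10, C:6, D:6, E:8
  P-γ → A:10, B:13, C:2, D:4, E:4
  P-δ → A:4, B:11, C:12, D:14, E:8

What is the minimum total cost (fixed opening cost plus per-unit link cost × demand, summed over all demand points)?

Open {P-β, P-γ, P-δ}; cheapest assignment that respects the capacities:
  P-β (cap 17, load 17): B, D — cost 5×10 + 12×6 = 122
  P-γ (cap 19, load 12): C, E — cost 10×2 + 2×4 = 28
  P-δ (cap 17, load 9): A — cost 9×4 = 36
  Shipping 186, fixed 343 → total 529.
  Any other capacity-feasible assignment to {P-β, P-γ, P-δ} ships for at least 186.
Compare {P-α, P-γ}: its best feasible assignment gives total 553.
Compare {P-α, P-β}: its best feasible assignment gives total 571.
Every other set of open sites that can feasibly serve all demand totals ≥ 553 even under its best assignment. Minimum: 529.

529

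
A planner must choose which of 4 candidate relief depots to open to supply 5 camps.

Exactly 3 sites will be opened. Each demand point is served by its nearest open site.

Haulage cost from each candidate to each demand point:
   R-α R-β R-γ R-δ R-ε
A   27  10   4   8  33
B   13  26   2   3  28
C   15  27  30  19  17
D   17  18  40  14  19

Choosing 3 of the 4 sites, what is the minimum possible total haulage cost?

Open {A, B, C}.
  R-α→B 13, R-β→A 10, R-γ→B 2, R-δ→B 3, R-ε→C 17  ⇒ total 45.
Compare {A, B, D}: total 47.
Compare {B, C, D}: total 53.
No size-3 selection does better; minimum is 45.

45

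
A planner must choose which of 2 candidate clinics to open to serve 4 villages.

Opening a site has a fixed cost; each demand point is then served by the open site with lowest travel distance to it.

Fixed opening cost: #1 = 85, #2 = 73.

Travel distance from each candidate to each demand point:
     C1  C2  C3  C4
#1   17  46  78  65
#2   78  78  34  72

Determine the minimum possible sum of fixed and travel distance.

291

Open {#1}: assign each demand point to its cheapest open site.
  C1→#1 17, C2→#1 46, C3→#1 78, C4→#1 65
  travel distance 206, fixed 85 → total 291.
Compare {#1, #2}: travel distance 162 + fixed 158 = 320.
Compare {#2}: travel distance 262 + fixed 73 = 335.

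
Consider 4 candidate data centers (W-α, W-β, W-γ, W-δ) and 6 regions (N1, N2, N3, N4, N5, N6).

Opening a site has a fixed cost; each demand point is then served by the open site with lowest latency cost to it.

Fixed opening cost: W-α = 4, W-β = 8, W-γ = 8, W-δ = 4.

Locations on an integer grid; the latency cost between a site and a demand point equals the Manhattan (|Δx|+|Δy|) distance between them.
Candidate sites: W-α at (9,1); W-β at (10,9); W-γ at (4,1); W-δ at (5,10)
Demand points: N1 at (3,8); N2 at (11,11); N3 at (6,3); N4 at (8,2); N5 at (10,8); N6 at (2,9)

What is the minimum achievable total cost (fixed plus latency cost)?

35

Open {W-α, W-β, W-δ}: assign each demand point to its cheapest open site.
  N1→W-δ 4, N2→W-β 3, N3→W-α 5, N4→W-α 2, N5→W-β 1, N6→W-δ 4
  latency cost 19, fixed 16 → total 35.
Compare {W-α, W-δ}: latency cost 29 + fixed 8 = 37.
Compare {W-α, W-β}: latency cost 27 + fixed 12 = 39.
Compare {W-β, W-δ}: latency cost 29 + fixed 12 = 41.
All other subsets cost ≥ 37. Minimum total cost: 35.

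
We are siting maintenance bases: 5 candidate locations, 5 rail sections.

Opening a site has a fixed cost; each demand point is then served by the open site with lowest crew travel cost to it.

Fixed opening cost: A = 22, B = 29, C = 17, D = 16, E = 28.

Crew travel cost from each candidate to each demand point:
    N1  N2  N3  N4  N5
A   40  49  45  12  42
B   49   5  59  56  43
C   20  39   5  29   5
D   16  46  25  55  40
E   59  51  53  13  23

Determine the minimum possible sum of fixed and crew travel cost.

110

Open {B, C}: assign each demand point to its cheapest open site.
  N1→C 20, N2→B 5, N3→C 5, N4→C 29, N5→C 5
  crew travel cost 64, fixed 46 → total 110.
Compare {C}: crew travel cost 98 + fixed 17 = 115.
Compare {A, B, C}: crew travel cost 47 + fixed 68 = 115.
Compare {A, C}: crew travel cost 81 + fixed 39 = 120.
All other subsets cost ≥ 115. Minimum total cost: 110.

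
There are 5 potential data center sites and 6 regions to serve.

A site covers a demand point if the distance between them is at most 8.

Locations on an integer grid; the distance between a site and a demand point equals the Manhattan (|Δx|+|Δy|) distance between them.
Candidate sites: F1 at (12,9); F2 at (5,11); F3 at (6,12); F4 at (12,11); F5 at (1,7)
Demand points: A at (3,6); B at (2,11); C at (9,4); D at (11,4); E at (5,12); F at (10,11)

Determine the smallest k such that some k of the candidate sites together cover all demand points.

Coverage sets (demand points within 8 of each site):
  F1: {C, D, F}
  F2: {A, B, E, F}
  F3: {B, E, F}
  F4: {D, E, F}
  F5: {A, B}
No single site covers all 6 demand points.
But {F1, F2} covers everything, so the minimum is 2.

2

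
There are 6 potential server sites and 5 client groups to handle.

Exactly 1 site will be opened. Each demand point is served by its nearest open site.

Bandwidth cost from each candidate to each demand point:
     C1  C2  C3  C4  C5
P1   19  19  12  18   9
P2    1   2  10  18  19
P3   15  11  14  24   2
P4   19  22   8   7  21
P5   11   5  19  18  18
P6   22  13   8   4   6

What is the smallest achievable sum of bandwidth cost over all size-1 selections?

50

Open {P2}.
  C1→P2 1, C2→P2 2, C3→P2 10, C4→P2 18, C5→P2 19  ⇒ total 50.
Compare {P6}: total 53.
Compare {P3}: total 66.
No size-1 selection does better; minimum is 50.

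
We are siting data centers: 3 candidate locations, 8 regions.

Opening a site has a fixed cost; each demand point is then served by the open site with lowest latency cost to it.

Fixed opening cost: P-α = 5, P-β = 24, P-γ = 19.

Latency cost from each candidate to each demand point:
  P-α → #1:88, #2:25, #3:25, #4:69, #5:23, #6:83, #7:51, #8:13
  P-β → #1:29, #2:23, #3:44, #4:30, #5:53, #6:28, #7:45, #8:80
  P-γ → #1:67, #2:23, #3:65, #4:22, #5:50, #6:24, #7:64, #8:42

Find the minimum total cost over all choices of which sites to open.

245

Open {P-α, P-β}: assign each demand point to its cheapest open site.
  #1→P-β 29, #2→P-β 23, #3→P-α 25, #4→P-β 30, #5→P-α 23, #6→P-β 28, #7→P-β 45, #8→P-α 13
  latency cost 216, fixed 29 → total 245.
Compare {P-α, P-β, P-γ}: latency cost 204 + fixed 48 = 252.
Compare {P-α, P-γ}: latency cost 248 + fixed 24 = 272.
Compare {P-β, P-γ}: latency cost 279 + fixed 43 = 322.
All other subsets cost ≥ 252. Minimum total cost: 245.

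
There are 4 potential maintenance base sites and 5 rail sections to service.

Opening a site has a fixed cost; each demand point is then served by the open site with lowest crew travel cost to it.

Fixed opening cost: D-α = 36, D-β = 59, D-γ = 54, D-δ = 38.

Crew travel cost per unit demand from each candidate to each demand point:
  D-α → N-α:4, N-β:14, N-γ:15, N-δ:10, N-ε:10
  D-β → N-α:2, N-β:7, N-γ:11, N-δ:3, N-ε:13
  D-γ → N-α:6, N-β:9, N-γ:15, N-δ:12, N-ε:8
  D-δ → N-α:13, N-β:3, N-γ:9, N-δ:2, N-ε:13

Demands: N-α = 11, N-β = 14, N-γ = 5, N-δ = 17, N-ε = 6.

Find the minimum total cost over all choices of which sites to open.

Open {D-α, D-δ}: assign each demand point to its cheapest open site.
  N-α→D-α 11×4=44, N-β→D-δ 14×3=42, N-γ→D-δ 5×9=45, N-δ→D-δ 17×2=34, N-ε→D-α 6×10=60
  crew travel cost 225, fixed 74 → total 299.
Compare {D-β, D-δ}: crew travel cost 221 + fixed 97 = 318.
Compare {D-γ, D-δ}: crew travel cost 235 + fixed 92 = 327.
Compare {D-α, D-β, D-δ}: crew travel cost 203 + fixed 133 = 336.
All other subsets cost ≥ 318. Minimum total cost: 299.

299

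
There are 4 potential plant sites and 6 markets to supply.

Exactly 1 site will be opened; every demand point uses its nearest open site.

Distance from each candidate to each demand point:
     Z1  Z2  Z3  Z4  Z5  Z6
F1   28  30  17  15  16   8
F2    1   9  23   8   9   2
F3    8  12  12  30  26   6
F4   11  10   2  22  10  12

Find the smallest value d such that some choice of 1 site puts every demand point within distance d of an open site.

22

Open {F4}.
  Farthest demand point is Z4 at distance 22 (to F4); all others are ≤ 22.
With {F2} the worst case is 23.
With {F1} the worst case is 30.
No size-1 selection achieves below 22.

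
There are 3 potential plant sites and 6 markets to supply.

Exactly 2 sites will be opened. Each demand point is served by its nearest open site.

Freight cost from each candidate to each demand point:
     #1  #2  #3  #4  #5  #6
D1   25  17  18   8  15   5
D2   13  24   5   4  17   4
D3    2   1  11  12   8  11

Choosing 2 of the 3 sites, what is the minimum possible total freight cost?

24

Open {D2, D3}.
  #1→D3 2, #2→D3 1, #3→D2 5, #4→D2 4, #5→D3 8, #6→D2 4  ⇒ total 24.
Compare {D1, D3}: total 35.
Compare {D1, D2}: total 58.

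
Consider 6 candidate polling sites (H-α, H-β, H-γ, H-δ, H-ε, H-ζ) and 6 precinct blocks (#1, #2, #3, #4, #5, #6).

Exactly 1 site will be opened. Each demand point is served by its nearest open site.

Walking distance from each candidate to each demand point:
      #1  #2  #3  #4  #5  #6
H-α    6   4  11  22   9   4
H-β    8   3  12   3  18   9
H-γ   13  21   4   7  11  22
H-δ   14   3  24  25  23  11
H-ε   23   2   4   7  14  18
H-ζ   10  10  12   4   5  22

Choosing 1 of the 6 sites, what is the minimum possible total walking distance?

Open {H-β}.
  #1→H-β 8, #2→H-β 3, #3→H-β 12, #4→H-β 3, #5→H-β 18, #6→H-β 9  ⇒ total 53.
Compare {H-α}: total 56.
Compare {H-ζ}: total 63.
No size-1 selection does better; minimum is 53.

53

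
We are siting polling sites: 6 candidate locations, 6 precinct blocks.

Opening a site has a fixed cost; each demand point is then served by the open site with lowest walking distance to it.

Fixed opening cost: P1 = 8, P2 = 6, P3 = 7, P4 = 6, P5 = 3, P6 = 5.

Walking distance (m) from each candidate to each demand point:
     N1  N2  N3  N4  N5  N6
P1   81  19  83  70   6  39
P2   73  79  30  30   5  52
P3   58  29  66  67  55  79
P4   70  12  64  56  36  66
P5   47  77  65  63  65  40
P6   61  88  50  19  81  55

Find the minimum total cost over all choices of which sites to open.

173

Open {P2, P4, P5, P6}: assign each demand point to its cheapest open site.
  N1→P5 47, N2→P4 12, N3→P2 30, N4→P6 19, N5→P2 5, N6→P5 40
  walking distance 153, fixed 20 → total 173.
Compare {P2, P4, P5}: walking distance 164 + fixed 15 = 179.
Compare {P1, P2, P4, P5, P6}: walking distance 152 + fixed 28 = 180.
Compare {P2, P3, P4, P5, P6}: walking distance 153 + fixed 27 = 180.
All other subsets cost ≥ 179. Minimum total cost: 173.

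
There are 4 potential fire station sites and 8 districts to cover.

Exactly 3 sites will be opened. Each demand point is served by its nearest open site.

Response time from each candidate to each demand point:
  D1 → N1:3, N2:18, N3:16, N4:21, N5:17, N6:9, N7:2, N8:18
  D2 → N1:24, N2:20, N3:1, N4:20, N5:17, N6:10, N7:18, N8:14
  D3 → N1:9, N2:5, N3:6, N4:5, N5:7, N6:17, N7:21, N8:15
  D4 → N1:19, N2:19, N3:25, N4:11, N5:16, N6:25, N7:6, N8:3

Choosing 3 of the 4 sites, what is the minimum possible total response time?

Open {D1, D3, D4}.
  N1→D1 3, N2→D3 5, N3→D3 6, N4→D3 5, N5→D3 7, N6→D1 9, N7→D1 2, N8→D4 3  ⇒ total 40.
Compare {D1, D2, D3}: total 46.
Compare {D2, D3, D4}: total 46.
No size-3 selection does better; minimum is 40.

40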